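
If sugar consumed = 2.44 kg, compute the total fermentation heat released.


Q = m_sugar · 590 kJ/kg
Q = 2.44 · 590

1439.6000 kJ


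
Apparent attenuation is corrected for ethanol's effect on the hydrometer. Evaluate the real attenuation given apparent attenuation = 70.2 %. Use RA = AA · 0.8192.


RA = 70.2 · 0.8192

57.5078 %


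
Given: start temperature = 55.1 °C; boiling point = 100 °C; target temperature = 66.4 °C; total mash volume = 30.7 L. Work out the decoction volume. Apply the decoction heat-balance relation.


V_dec = V_total·(T_target − T_start)/(T_boil − T_start)
V_dec = 30.7·(66.4 − 55.1)/(100 − 55.1)

7.7263 L


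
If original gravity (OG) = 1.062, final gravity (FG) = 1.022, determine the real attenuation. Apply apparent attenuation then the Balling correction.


AA = (OG−FG)/(OG−1)·100;  RA = AA·0.8192
AA = (1.062 − 1.022)/(1.062 − 1)·100 = 64.5161
RA = 64.5161·0.8192

52.8516 %


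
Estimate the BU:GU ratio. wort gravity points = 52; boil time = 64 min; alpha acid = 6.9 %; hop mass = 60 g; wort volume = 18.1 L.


U = 1.65·0.000125^(GP/1000)·(1−e^(−0.04t))/4.15;  IBU = (α/100)·m·U·1000/V;  BU:GU = IBU/GP
U = 1.65·0.000125^(52/1000)·(1−e^(−0.04·64))/4.15 = 0.2299
IBU = (6.9/100)·60·0.2299·1000/18.1 = 52.5842
BU:GU = 52.5842/52

1.0112


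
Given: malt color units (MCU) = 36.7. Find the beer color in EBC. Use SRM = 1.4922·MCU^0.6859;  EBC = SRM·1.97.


SRM = 1.4922·36.7^0.6859 = 17.6617
EBC = 17.6617·1.97

34.7935 EBC


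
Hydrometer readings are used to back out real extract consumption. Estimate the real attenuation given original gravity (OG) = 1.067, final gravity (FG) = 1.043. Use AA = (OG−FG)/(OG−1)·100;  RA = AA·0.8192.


AA = (1.067 − 1.043)/(1.067 − 1)·100 = 35.8209
RA = 35.8209·0.8192

29.3445 %


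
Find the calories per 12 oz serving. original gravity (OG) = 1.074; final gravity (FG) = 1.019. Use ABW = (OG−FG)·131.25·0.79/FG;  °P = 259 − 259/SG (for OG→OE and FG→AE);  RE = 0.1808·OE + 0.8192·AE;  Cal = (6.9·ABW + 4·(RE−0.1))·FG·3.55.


ABW = (1.074 − 1.019)·131.25·0.79/1.019 = 5.5965
OE = 259 − 259/1.074 = 17.8454 °P
AE = 259 − 259/1.019 = 4.8292 °P
RE = 0.1808·17.8454 + 0.8192·4.8292 = 7.1826 °P
Cal = (6.9·5.5965 + 4·(7.1826−0.1))·1.019·3.55

242.1738 kcal


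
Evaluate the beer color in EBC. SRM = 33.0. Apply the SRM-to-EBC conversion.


EBC = SRM · 1.97
EBC = 33.0 · 1.97

65.0100 EBC


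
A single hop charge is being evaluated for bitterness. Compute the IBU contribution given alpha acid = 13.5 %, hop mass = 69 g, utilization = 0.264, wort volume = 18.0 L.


IBU = (α/100)·mass·U·1000 / V
IBU = (13.5/100)·69·0.264·1000 / 18.0

136.6200 IBU


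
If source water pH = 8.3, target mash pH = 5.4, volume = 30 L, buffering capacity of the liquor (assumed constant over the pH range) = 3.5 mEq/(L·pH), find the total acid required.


acid = buffering capacity · (pH_source − pH_target) · V
acid = 3.5 · (8.3 − 5.4) · 30

304.5000 mEq


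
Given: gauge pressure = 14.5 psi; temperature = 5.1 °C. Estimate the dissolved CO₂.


vols = (P + 14.695)·(0.01821 + 0.09011·e^(−0.04·T))
vols = (14.5 + 14.695)·(0.01821 + 0.09011·e^(−0.04·5.1))

2.6769 volumes


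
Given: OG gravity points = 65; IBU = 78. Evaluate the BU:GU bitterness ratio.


BU:GU = IBU / OG_points
BU:GU = 78 / 65

1.2000


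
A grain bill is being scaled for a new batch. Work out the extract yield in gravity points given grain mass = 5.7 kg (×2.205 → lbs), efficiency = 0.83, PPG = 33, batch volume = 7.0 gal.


points = lbs × PPG × eff / vol
lbs = 5.7 × 2.205 = 12.5685
points = 12.5685 × 33 × 0.83 / 7.0

49.1787 points


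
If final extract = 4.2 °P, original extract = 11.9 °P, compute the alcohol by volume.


SG = 259/(259 − P);  ABV = (OG − FG)·131.25
OG = 259/(259 − 11.9) = 1.0482
FG = 259/(259 − 4.2) = 1.0165
ABV = (1.0482 − 1.0165)·131.25

4.1574 % ABV


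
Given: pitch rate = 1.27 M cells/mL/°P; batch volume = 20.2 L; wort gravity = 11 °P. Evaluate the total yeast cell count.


cells (billions) = rate · V_L · °P
cells = 1.27 · 20.2 · 11

282.1940 billion cells


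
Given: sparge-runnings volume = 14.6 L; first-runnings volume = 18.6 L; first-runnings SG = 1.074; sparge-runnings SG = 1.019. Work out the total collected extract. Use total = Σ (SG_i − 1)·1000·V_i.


first = (1.074 − 1)·1000·18.6 = 1376.4000
sparge = (1.019 − 1)·1000·14.6 = 277.4000
total = 1376.4000 + 277.4000

1653.8000 gravity·L


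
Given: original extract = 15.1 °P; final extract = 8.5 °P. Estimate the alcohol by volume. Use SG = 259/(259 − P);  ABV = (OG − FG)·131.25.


OG = 259/(259 − 15.1) = 1.0619
FG = 259/(259 − 8.5) = 1.0339
ABV = (1.0619 − 1.0339)·131.25

3.6722 % ABV


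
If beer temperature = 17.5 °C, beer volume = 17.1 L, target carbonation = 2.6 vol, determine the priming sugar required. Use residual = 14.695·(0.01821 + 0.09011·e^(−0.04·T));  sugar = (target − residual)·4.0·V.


residual = 14.695·(0.01821 + 0.09011·e^(−0.04·17.5)) = 0.9252
sugar = (2.6 − 0.9252)·4.0·17.1

114.5592 g


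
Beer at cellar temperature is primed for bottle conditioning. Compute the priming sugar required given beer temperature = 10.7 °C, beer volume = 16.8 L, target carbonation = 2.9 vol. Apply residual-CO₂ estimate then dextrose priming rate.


residual = 14.695·(0.01821 + 0.09011·e^(−0.04·T));  sugar = (target − residual)·4.0·V
residual = 14.695·(0.01821 + 0.09011·e^(−0.04·10.7)) = 1.1307
sugar = (2.9 − 1.1307)·4.0·16.8

118.8968 g


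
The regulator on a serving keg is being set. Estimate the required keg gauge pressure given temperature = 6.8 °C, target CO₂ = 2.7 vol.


psi = vols/(0.01821 + 0.09011·e^(−0.04·T)) − 14.695
psi = 2.7/(0.01821 + 0.09011·e^(−0.04·6.8)) − 14.695

16.3893 psi


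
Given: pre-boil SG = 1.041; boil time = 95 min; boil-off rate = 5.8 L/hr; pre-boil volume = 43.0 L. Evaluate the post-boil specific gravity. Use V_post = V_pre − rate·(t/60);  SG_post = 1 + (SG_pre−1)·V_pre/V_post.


V_post = 43.0 − 5.8·(95/60) = 33.8167
SG_post = 1 + (1.041 − 1)·43.0/33.8167

1.0521


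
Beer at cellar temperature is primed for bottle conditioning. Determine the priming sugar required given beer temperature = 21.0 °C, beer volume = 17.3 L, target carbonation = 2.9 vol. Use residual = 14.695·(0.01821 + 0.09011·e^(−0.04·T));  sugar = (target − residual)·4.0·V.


residual = 14.695·(0.01821 + 0.09011·e^(−0.04·21.0)) = 0.8393
sugar = (2.9 − 0.8393)·4.0·17.3

142.6037 g


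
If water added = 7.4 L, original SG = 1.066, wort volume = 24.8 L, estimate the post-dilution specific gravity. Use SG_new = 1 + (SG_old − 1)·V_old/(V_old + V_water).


pts = (1.066 − 1)·1000·24.8/(24.8 + 7.4) = 50.8323
SG_new = 1 + 50.8323/1000

1.0508


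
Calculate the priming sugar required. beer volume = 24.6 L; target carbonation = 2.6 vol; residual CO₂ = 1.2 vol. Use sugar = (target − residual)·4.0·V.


sugar = (2.6 − 1.2)·4.0·24.6

137.7600 g


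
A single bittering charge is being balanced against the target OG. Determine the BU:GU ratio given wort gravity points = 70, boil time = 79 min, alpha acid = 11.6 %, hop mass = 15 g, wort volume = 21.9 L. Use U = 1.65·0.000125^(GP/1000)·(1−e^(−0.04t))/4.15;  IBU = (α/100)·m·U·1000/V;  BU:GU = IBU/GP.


U = 1.65·0.000125^(70/1000)·(1−e^(−0.04·79))/4.15 = 0.2030
IBU = (11.6/100)·15·0.2030·1000/21.9 = 16.1249
BU:GU = 16.1249/70

0.2304


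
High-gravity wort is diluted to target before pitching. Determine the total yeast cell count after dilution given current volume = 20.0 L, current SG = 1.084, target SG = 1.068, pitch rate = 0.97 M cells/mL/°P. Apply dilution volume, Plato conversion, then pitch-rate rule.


V_w = V·((SG_c−1)/(SG_t−1)−1);  °P = 259 − 259/SG_t;  cells = rate·(V+V_w)·°P
V_w = 20.0·((1.084−1)/(1.068−1)−1) = 4.7059
V_final = 20.0 + 4.7059 = 24.7059
°P = 259 − 259/1.068 = 16.4906
cells = 0.97·24.7059·16.4906

395.1933 billion cells


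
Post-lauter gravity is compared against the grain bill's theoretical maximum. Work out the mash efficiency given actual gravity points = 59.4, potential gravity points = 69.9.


efficiency = actual / potential × 100
efficiency = 59.4 / 69.9 × 100

84.9785 %


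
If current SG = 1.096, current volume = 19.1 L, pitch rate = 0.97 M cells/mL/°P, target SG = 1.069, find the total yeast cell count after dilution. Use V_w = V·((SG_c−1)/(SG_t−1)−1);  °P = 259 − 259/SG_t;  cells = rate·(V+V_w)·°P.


V_w = 19.1·((1.096−1)/(1.069−1)−1) = 7.4739
V_final = 19.1 + 7.4739 = 26.5739
°P = 259 − 259/1.069 = 16.7175
cells = 0.97·26.5739·16.7175

430.9217 billion cells


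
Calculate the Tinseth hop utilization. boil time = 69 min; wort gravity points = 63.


U = 1.65·0.000125^(GP/1000) · (1 − e^(−0.04·t))/4.15
bigness = 1.65·0.000125^(63/1000) = 0.9367
boil_factor = (1 − e^(−0.04·69))/4.15 = 0.2257
U = 0.9367 · 0.2257

0.2114


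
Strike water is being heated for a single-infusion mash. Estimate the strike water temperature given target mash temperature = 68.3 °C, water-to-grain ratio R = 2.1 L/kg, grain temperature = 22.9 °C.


T_strike = (0.41/R)·(T_mash − T_grain) + T_mash
T_strike = (0.41/2.1)·(68.3 − 22.9) + 68.3

77.1638 °C


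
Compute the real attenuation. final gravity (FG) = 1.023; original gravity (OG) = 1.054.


AA = (OG−FG)/(OG−1)·100;  RA = AA·0.8192
AA = (1.054 − 1.023)/(1.054 − 1)·100 = 57.4074
RA = 57.4074·0.8192

47.0281 %


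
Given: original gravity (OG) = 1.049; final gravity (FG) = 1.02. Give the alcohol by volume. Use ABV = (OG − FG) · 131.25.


ABV = (1.049 − 1.02) · 131.25

3.8062 % ABV


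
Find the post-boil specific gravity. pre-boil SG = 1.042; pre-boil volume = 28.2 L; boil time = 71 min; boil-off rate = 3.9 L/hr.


V_post = V_pre − rate·(t/60);  SG_post = 1 + (SG_pre−1)·V_pre/V_post
V_post = 28.2 − 3.9·(71/60) = 23.5850
SG_post = 1 + (1.042 − 1)·28.2/23.5850

1.0502


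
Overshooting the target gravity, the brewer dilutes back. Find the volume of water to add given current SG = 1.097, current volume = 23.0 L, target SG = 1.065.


V_water = V·((SG_curr − 1)/(SG_target − 1) − 1)
V_water = 23.0·((1.097 − 1)/(1.065 − 1) − 1)

11.3231 L


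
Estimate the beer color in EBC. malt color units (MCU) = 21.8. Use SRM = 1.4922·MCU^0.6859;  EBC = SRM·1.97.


SRM = 1.4922·21.8^0.6859 = 12.3559
EBC = 12.3559·1.97

24.3411 EBC


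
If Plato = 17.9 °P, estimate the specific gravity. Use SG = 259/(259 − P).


SG = 259/(259 − 17.9)

1.0742


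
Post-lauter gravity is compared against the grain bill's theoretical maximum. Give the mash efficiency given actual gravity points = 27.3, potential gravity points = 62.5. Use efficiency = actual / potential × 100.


efficiency = 27.3 / 62.5 × 100

43.6800 %


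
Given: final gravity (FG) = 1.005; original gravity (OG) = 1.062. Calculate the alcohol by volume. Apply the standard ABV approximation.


ABV = (OG − FG) · 131.25
ABV = (1.062 − 1.005) · 131.25

7.4813 % ABV


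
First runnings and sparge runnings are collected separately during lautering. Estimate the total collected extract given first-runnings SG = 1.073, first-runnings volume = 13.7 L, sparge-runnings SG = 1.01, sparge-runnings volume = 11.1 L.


total = Σ (SG_i − 1)·1000·V_i
first = (1.073 − 1)·1000·13.7 = 1000.1000
sparge = (1.01 − 1)·1000·11.1 = 111.0000
total = 1000.1000 + 111.0000

1111.1000 gravity·L


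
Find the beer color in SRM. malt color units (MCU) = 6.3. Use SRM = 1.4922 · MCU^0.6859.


SRM = 1.4922 · 6.3^0.6859

5.2734 SRM


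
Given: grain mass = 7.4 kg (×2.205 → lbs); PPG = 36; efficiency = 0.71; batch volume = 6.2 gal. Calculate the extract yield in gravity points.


points = lbs × PPG × eff / vol
lbs = 7.4 × 2.205 = 16.3170
points = 16.3170 × 36 × 0.71 / 6.2

67.2681 points


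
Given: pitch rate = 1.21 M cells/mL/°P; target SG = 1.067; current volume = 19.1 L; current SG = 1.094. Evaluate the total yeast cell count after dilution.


V_w = V·((SG_c−1)/(SG_t−1)−1);  °P = 259 − 259/SG_t;  cells = rate·(V+V_w)·°P
V_w = 19.1·((1.094−1)/(1.067−1)−1) = 7.6970
V_final = 19.1 + 7.6970 = 26.7970
°P = 259 − 259/1.067 = 16.2634
cells = 1.21·26.7970·16.2634

527.3293 billion cells


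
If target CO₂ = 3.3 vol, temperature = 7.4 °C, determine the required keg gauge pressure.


psi = vols/(0.01821 + 0.09011·e^(−0.04·T)) − 14.695
psi = 3.3/(0.01821 + 0.09011·e^(−0.04·7.4)) − 14.695

24.0225 psi


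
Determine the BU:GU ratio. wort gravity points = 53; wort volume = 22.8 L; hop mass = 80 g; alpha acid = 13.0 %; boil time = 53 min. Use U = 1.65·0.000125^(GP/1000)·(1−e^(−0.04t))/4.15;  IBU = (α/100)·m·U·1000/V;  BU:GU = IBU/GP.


U = 1.65·0.000125^(53/1000)·(1−e^(−0.04·53))/4.15 = 0.2173
IBU = (13.0/100)·80·0.2173·1000/22.8 = 99.1146
BU:GU = 99.1146/53

1.8701


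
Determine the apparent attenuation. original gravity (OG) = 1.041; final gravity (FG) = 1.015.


AA = (OG − FG)/(OG − 1) · 100
AA = (1.041 − 1.015)/(1.041 − 1) · 100

63.4146 %


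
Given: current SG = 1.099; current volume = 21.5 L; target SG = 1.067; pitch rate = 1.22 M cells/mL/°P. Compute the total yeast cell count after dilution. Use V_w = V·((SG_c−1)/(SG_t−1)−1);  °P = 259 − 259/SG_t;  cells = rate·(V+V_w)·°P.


V_w = 21.5·((1.099−1)/(1.067−1)−1) = 10.2687
V_final = 21.5 + 10.2687 = 31.7687
°P = 259 − 259/1.067 = 16.2634
cells = 1.22·31.7687·16.2634

630.3312 billion cells


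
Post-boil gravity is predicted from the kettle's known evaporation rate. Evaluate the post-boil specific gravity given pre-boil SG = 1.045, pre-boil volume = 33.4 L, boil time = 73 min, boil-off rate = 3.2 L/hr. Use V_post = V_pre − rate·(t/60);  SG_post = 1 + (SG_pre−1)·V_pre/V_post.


V_post = 33.4 − 3.2·(73/60) = 29.5067
SG_post = 1 + (1.045 − 1)·33.4/29.5067

1.0509


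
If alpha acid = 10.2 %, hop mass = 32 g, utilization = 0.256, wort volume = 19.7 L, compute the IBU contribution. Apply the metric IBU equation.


IBU = (α/100)·mass·U·1000 / V
IBU = (10.2/100)·32·0.256·1000 / 19.7

42.4154 IBU


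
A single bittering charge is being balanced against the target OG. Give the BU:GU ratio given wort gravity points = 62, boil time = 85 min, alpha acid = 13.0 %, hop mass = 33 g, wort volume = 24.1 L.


U = 1.65·0.000125^(GP/1000)·(1−e^(−0.04t))/4.15;  IBU = (α/100)·m·U·1000/V;  BU:GU = IBU/GP
U = 1.65·0.000125^(62/1000)·(1−e^(−0.04·85))/4.15 = 0.2201
IBU = (13.0/100)·33·0.2201·1000/24.1 = 39.1871
BU:GU = 39.1871/62

0.6321


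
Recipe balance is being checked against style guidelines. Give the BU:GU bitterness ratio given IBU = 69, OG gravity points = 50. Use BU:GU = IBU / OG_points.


BU:GU = 69 / 50

1.3800


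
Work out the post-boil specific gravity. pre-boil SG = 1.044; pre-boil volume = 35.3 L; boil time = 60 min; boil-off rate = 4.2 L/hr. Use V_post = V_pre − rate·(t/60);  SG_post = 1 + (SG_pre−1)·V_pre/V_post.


V_post = 35.3 − 4.2·(60/60) = 31.1000
SG_post = 1 + (1.044 − 1)·35.3/31.1000

1.0499


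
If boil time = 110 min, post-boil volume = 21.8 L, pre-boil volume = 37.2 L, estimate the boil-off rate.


rate = (V_pre − V_post) / (t_min/60)
rate = (37.2 − 21.8) / (110/60)

8.4000 L/hr


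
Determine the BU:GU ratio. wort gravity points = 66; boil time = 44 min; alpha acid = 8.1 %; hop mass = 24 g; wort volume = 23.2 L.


U = 1.65·0.000125^(GP/1000)·(1−e^(−0.04t))/4.15;  IBU = (α/100)·m·U·1000/V;  BU:GU = IBU/GP
U = 1.65·0.000125^(66/1000)·(1−e^(−0.04·44))/4.15 = 0.1819
IBU = (8.1/100)·24·0.1819·1000/23.2 = 15.2422
BU:GU = 15.2422/66

0.2309


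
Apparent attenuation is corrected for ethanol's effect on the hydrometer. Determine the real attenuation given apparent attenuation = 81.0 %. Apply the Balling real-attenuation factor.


RA = AA · 0.8192
RA = 81.0 · 0.8192

66.3552 %


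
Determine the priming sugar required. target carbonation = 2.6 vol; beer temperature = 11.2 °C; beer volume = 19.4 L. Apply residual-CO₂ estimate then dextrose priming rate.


residual = 14.695·(0.01821 + 0.09011·e^(−0.04·T));  sugar = (target − residual)·4.0·V
residual = 14.695·(0.01821 + 0.09011·e^(−0.04·11.2)) = 1.1136
sugar = (2.6 − 1.1136)·4.0·19.4

115.3437 g


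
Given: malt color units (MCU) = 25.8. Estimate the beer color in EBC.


SRM = 1.4922·MCU^0.6859;  EBC = SRM·1.97
SRM = 1.4922·25.8^0.6859 = 13.8694
EBC = 13.8694·1.97

27.3227 EBC


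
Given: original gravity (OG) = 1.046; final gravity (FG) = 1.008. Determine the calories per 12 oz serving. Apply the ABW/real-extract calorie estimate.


ABW = (OG−FG)·131.25·0.79/FG;  °P = 259 − 259/SG (for OG→OE and FG→AE);  RE = 0.1808·OE + 0.8192·AE;  Cal = (6.9·ABW + 4·(RE−0.1))·FG·3.55
ABW = (1.046 − 1.008)·131.25·0.79/1.008 = 3.9089
OE = 259 − 259/1.046 = 11.3901 °P
AE = 259 − 259/1.008 = 2.0556 °P
RE = 0.1808·11.3901 + 0.8192·2.0556 = 3.7432 °P
Cal = (6.9·3.9089 + 4·(3.7432−0.1))·1.008·3.55

148.6611 kcal


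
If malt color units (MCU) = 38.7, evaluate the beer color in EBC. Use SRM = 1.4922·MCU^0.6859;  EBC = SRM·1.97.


SRM = 1.4922·38.7^0.6859 = 18.3163
EBC = 18.3163·1.97

36.0831 EBC


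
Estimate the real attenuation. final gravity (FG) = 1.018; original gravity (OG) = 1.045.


AA = (OG−FG)/(OG−1)·100;  RA = AA·0.8192
AA = (1.045 − 1.018)/(1.045 − 1)·100 = 60.0000
RA = 60.0000·0.8192

49.1520 %


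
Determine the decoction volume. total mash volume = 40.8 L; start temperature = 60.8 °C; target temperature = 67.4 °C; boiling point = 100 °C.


V_dec = V_total·(T_target − T_start)/(T_boil − T_start)
V_dec = 40.8·(67.4 − 60.8)/(100 − 60.8)

6.8694 L


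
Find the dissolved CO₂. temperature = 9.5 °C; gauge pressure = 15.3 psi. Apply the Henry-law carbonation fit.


vols = (P + 14.695)·(0.01821 + 0.09011·e^(−0.04·T))
vols = (15.3 + 14.695)·(0.01821 + 0.09011·e^(−0.04·9.5))

2.3946 volumes


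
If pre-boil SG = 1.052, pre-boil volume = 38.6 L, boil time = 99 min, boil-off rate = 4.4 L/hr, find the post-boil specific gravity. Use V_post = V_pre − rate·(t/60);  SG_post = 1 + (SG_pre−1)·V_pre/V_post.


V_post = 38.6 − 4.4·(99/60) = 31.3400
SG_post = 1 + (1.052 − 1)·38.6/31.3400

1.0640


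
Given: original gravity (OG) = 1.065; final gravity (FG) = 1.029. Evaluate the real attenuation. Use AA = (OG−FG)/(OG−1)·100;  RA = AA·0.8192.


AA = (1.065 − 1.029)/(1.065 − 1)·100 = 55.3846
RA = 55.3846·0.8192

45.3711 %


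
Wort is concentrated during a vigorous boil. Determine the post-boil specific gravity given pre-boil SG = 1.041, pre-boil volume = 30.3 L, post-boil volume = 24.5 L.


SG_post = 1 + (SG_pre − 1)·V_pre/V_post
pts_pre = (1.041 − 1)·1000 = 41.0000
pts_post = 41.0000·30.3/24.5 = 50.7061
SG_post = 1 + 50.7061/1000

1.0507


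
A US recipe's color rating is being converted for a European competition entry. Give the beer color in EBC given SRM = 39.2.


EBC = SRM · 1.97
EBC = 39.2 · 1.97

77.2240 EBC


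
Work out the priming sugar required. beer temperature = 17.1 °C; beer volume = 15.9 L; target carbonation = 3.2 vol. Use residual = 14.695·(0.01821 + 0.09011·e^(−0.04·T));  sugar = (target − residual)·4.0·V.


residual = 14.695·(0.01821 + 0.09011·e^(−0.04·17.1)) = 0.9358
sugar = (3.2 − 0.9358)·4.0·15.9

144.0055 g


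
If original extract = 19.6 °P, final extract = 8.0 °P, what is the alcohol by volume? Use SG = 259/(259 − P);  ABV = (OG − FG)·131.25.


OG = 259/(259 − 19.6) = 1.0819
FG = 259/(259 − 8.0) = 1.0319
ABV = (1.0819 − 1.0319)·131.25

6.5623 % ABV


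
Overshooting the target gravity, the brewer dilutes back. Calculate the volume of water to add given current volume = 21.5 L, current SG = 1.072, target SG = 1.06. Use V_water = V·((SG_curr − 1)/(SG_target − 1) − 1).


V_water = 21.5·((1.072 − 1)/(1.06 − 1) − 1)

4.3000 L


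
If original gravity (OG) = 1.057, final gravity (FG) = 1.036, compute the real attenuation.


AA = (OG−FG)/(OG−1)·100;  RA = AA·0.8192
AA = (1.057 − 1.036)/(1.057 − 1)·100 = 36.8421
RA = 36.8421·0.8192

30.1811 %


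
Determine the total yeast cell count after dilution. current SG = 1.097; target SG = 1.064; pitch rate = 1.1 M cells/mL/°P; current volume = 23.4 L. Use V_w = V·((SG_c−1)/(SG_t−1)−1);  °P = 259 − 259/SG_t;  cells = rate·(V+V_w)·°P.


V_w = 23.4·((1.097−1)/(1.064−1)−1) = 12.0656
V_final = 23.4 + 12.0656 = 35.4656
°P = 259 − 259/1.064 = 15.5789
cells = 1.1·35.4656·15.5789

607.7688 billion cells


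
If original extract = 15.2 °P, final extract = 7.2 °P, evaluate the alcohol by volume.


SG = 259/(259 − P);  ABV = (OG − FG)·131.25
OG = 259/(259 − 15.2) = 1.0623
FG = 259/(259 − 7.2) = 1.0286
ABV = (1.0623 − 1.0286)·131.25

4.4300 % ABV


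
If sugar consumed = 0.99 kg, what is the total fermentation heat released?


Q = m_sugar · 590 kJ/kg
Q = 0.99 · 590

584.1000 kJ


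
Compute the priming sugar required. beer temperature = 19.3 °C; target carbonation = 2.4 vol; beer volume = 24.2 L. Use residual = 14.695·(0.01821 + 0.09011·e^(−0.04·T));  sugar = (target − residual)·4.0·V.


residual = 14.695·(0.01821 + 0.09011·e^(−0.04·19.3)) = 0.8795
sugar = (2.4 − 0.8795)·4.0·24.2

147.1866 g


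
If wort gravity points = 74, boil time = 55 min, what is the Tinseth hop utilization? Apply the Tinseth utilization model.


U = 1.65·0.000125^(GP/1000) · (1 − e^(−0.04·t))/4.15
bigness = 1.65·0.000125^(74/1000) = 0.8485
boil_factor = (1 − e^(−0.04·55))/4.15 = 0.2143
U = 0.8485 · 0.2143

0.1818


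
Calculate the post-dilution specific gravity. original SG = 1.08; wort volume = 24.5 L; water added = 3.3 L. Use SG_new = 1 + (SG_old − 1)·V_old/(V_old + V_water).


pts = (1.08 − 1)·1000·24.5/(24.5 + 3.3) = 70.5036
SG_new = 1 + 70.5036/1000

1.0705


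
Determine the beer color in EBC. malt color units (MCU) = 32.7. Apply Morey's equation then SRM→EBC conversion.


SRM = 1.4922·MCU^0.6859;  EBC = SRM·1.97
SRM = 1.4922·32.7^0.6859 = 16.3176
EBC = 16.3176·1.97

32.1456 EBC


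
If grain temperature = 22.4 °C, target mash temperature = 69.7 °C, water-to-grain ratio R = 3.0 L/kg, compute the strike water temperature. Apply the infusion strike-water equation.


T_strike = (0.41/R)·(T_mash − T_grain) + T_mash
T_strike = (0.41/3.0)·(69.7 − 22.4) + 69.7

76.1643 °C


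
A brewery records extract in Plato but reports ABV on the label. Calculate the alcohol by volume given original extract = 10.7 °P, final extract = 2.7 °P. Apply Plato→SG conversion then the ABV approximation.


SG = 259/(259 − P);  ABV = (OG − FG)·131.25
OG = 259/(259 − 10.7) = 1.0431
FG = 259/(259 − 2.7) = 1.0105
ABV = (1.0431 − 1.0105)·131.25

4.2733 % ABV


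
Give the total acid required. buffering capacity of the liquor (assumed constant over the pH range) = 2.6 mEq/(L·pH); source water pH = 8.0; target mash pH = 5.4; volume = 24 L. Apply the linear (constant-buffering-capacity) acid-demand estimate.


acid = buffering capacity · (pH_source − pH_target) · V
acid = 2.6 · (8.0 − 5.4) · 24

162.2400 mEq


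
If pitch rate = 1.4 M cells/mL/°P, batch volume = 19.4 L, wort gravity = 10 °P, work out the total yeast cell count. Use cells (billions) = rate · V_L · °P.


cells = 1.4 · 19.4 · 10

271.6000 billion cells


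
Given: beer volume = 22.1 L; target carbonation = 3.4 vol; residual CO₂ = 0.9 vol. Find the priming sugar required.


sugar = (target − residual)·4.0·V
sugar = (3.4 − 0.9)·4.0·22.1

221.0000 g


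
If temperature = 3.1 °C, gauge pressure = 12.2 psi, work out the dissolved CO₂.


vols = (P + 14.695)·(0.01821 + 0.09011·e^(−0.04·T))
vols = (12.2 + 14.695)·(0.01821 + 0.09011·e^(−0.04·3.1))

2.6306 volumes


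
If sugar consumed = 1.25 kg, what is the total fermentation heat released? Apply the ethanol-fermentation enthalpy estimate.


Q = m_sugar · 590 kJ/kg
Q = 1.25 · 590

737.5000 kJ


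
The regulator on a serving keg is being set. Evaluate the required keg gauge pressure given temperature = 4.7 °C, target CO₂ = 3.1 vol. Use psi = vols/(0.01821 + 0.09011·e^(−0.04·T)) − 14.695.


psi = 3.1/(0.01821 + 0.09011·e^(−0.04·4.7)) − 14.695

18.6827 psi


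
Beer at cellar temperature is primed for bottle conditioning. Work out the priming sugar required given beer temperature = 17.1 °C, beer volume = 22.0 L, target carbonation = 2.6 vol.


residual = 14.695·(0.01821 + 0.09011·e^(−0.04·T));  sugar = (target − residual)·4.0·V
residual = 14.695·(0.01821 + 0.09011·e^(−0.04·17.1)) = 0.9358
sugar = (2.6 − 0.9358)·4.0·22.0

146.4528 g


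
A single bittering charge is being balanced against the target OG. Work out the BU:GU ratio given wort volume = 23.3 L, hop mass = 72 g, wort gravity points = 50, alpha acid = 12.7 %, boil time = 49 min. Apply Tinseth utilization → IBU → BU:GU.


U = 1.65·0.000125^(GP/1000)·(1−e^(−0.04t))/4.15;  IBU = (α/100)·m·U·1000/V;  BU:GU = IBU/GP
U = 1.65·0.000125^(50/1000)·(1−e^(−0.04·49))/4.15 = 0.2179
IBU = (12.7/100)·72·0.2179·1000/23.3 = 85.5316
BU:GU = 85.5316/50

1.7106


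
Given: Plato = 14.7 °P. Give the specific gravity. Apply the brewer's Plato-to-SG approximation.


SG = 259/(259 − P)
SG = 259/(259 − 14.7)

1.0602


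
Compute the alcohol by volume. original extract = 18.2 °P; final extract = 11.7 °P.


SG = 259/(259 − P);  ABV = (OG − FG)·131.25
OG = 259/(259 − 18.2) = 1.0756
FG = 259/(259 − 11.7) = 1.0473
ABV = (1.0756 − 1.0473)·131.25

3.7105 % ABV


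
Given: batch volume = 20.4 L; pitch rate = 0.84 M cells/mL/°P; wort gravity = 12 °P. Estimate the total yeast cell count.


cells (billions) = rate · V_L · °P
cells = 0.84 · 20.4 · 12

205.6320 billion cells


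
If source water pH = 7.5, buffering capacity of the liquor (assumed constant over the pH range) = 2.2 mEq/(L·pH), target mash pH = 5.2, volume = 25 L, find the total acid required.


acid = buffering capacity · (pH_source − pH_target) · V
acid = 2.2 · (7.5 − 5.2) · 25

126.5000 mEq


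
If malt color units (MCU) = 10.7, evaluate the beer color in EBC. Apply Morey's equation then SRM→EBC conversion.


SRM = 1.4922·MCU^0.6859;  EBC = SRM·1.97
SRM = 1.4922·10.7^0.6859 = 7.5837
EBC = 7.5837·1.97

14.9399 EBC


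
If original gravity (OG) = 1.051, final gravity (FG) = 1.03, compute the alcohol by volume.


ABV = (OG − FG) · 131.25
ABV = (1.051 − 1.03) · 131.25

2.7562 % ABV


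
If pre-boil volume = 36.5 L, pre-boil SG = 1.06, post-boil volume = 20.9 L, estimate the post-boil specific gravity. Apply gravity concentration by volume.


SG_post = 1 + (SG_pre − 1)·V_pre/V_post
pts_pre = (1.06 − 1)·1000 = 60.0000
pts_post = 60.0000·36.5/20.9 = 104.7847
SG_post = 1 + 104.7847/1000

1.1048


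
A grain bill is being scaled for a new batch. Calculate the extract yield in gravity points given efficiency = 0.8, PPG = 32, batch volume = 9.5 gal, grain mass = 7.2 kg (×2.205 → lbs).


points = lbs × PPG × eff / vol
lbs = 7.2 × 2.205 = 15.8760
points = 15.8760 × 32 × 0.8 / 9.5

42.7816 points


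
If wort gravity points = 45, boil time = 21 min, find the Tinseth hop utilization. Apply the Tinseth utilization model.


U = 1.65·0.000125^(GP/1000) · (1 − e^(−0.04·t))/4.15
bigness = 1.65·0.000125^(45/1000) = 1.1011
boil_factor = (1 − e^(−0.04·21))/4.15 = 0.1369
U = 1.1011 · 0.1369

0.1508


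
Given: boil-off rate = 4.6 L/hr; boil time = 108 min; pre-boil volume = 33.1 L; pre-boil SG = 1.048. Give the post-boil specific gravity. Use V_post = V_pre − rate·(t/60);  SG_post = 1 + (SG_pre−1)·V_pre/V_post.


V_post = 33.1 − 4.6·(108/60) = 24.8200
SG_post = 1 + (1.048 − 1)·33.1/24.8200

1.0640


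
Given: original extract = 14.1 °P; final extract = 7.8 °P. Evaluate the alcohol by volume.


SG = 259/(259 − P);  ABV = (OG − FG)·131.25
OG = 259/(259 − 14.1) = 1.0576
FG = 259/(259 − 7.8) = 1.0311
ABV = (1.0576 − 1.0311)·131.25

3.4812 % ABV


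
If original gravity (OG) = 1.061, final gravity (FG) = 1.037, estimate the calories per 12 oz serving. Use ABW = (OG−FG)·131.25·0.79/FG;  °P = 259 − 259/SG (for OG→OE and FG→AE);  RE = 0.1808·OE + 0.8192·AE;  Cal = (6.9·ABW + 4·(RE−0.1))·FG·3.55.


ABW = (1.061 − 1.037)·131.25·0.79/1.037 = 2.3997
OE = 259 − 259/1.061 = 14.8907 °P
AE = 259 − 259/1.037 = 9.2411 °P
RE = 0.1808·14.8907 + 0.8192·9.2411 = 10.2625 °P
Cal = (6.9·2.3997 + 4·(10.2625−0.1))·1.037·3.55

210.6031 kcal


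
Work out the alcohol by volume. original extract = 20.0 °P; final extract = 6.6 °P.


SG = 259/(259 − P);  ABV = (OG − FG)·131.25
OG = 259/(259 − 20.0) = 1.0837
FG = 259/(259 − 6.6) = 1.0261
ABV = (1.0837 − 1.0261)·131.25

7.5512 % ABV


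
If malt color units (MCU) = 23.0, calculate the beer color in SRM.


SRM = 1.4922 · MCU^0.6859
SRM = 1.4922 · 23.0^0.6859

12.8185 SRM


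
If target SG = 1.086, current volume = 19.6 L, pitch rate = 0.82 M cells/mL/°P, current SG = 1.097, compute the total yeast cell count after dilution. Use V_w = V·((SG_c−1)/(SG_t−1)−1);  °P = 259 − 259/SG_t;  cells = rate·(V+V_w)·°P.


V_w = 19.6·((1.097−1)/(1.086−1)−1) = 2.5070
V_final = 19.6 + 2.5070 = 22.1070
°P = 259 − 259/1.086 = 20.5101
cells = 0.82·22.1070·20.5101

371.8019 billion cells


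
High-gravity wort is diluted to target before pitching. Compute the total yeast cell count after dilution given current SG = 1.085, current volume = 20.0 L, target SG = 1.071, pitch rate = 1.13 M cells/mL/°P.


V_w = V·((SG_c−1)/(SG_t−1)−1);  °P = 259 − 259/SG_t;  cells = rate·(V+V_w)·°P
V_w = 20.0·((1.085−1)/(1.071−1)−1) = 3.9437
V_final = 20.0 + 3.9437 = 23.9437
°P = 259 − 259/1.071 = 17.1699
cells = 1.13·23.9437·17.1699

464.5556 billion cells


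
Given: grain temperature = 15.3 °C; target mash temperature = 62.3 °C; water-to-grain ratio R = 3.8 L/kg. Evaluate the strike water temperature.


T_strike = (0.41/R)·(T_mash − T_grain) + T_mash
T_strike = (0.41/3.8)·(62.3 − 15.3) + 62.3

67.3711 °C


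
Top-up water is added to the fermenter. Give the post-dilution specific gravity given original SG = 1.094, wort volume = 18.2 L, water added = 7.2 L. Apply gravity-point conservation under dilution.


SG_new = 1 + (SG_old − 1)·V_old/(V_old + V_water)
pts = (1.094 − 1)·1000·18.2/(18.2 + 7.2) = 67.3543
SG_new = 1 + 67.3543/1000

1.0674


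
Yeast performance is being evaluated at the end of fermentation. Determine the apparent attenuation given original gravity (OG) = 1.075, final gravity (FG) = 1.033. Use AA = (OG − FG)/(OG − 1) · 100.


AA = (1.075 − 1.033)/(1.075 − 1) · 100

56.0000 %


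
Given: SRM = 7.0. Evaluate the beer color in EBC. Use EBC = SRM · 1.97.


EBC = 7.0 · 1.97

13.7900 EBC


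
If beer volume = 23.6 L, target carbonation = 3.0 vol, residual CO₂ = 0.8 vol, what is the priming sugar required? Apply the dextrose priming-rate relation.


sugar = (target − residual)·4.0·V
sugar = (3.0 − 0.8)·4.0·23.6

207.6800 g


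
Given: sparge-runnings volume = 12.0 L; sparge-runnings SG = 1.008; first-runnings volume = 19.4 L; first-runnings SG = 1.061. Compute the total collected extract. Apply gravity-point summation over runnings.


total = Σ (SG_i − 1)·1000·V_i
first = (1.061 − 1)·1000·19.4 = 1183.4000
sparge = (1.008 − 1)·1000·12.0 = 96.0000
total = 1183.4000 + 96.0000

1279.4000 gravity·L


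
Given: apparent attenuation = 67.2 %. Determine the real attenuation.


RA = AA · 0.8192
RA = 67.2 · 0.8192

55.0502 %


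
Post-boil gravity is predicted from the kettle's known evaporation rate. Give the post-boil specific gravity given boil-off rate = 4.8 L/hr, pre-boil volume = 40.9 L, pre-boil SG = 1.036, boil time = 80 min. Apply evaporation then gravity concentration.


V_post = V_pre − rate·(t/60);  SG_post = 1 + (SG_pre−1)·V_pre/V_post
V_post = 40.9 − 4.8·(80/60) = 34.5000
SG_post = 1 + (1.036 − 1)·40.9/34.5000

1.0427


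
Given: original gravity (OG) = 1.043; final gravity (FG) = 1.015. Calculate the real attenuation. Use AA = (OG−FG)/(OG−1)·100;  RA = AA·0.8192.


AA = (1.043 − 1.015)/(1.043 − 1)·100 = 65.1163
RA = 65.1163·0.8192

53.3433 %


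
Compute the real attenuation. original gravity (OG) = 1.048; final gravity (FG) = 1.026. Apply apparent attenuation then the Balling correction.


AA = (OG−FG)/(OG−1)·100;  RA = AA·0.8192
AA = (1.048 − 1.026)/(1.048 − 1)·100 = 45.8333
RA = 45.8333·0.8192

37.5467 %


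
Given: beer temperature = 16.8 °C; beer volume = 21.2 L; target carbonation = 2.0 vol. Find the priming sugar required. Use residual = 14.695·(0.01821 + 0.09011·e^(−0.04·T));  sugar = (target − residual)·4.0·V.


residual = 14.695·(0.01821 + 0.09011·e^(−0.04·16.8)) = 0.9438
sugar = (2.0 − 0.9438)·4.0·21.2

89.5633 g


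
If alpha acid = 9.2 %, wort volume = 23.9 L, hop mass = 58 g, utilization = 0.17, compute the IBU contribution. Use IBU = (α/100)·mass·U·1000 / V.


IBU = (9.2/100)·58·0.17·1000 / 23.9

37.9548 IBU


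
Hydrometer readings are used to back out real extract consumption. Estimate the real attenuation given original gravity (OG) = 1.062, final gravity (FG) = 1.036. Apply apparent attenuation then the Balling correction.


AA = (OG−FG)/(OG−1)·100;  RA = AA·0.8192
AA = (1.062 − 1.036)/(1.062 − 1)·100 = 41.9355
RA = 41.9355·0.8192

34.3535 %


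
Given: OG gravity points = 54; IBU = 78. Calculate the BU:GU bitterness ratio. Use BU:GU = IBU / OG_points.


BU:GU = 78 / 54

1.4444


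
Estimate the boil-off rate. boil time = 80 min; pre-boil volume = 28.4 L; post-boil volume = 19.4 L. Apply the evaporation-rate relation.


rate = (V_pre − V_post) / (t_min/60)
rate = (28.4 − 19.4) / (80/60)

6.7500 L/hr


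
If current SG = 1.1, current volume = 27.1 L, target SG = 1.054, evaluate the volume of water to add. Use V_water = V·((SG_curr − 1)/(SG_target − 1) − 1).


V_water = 27.1·((1.1 − 1)/(1.054 − 1) − 1)

23.0852 L


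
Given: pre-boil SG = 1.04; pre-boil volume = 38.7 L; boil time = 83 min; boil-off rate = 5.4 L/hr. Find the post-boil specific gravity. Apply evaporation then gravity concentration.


V_post = V_pre − rate·(t/60);  SG_post = 1 + (SG_pre−1)·V_pre/V_post
V_post = 38.7 − 5.4·(83/60) = 31.2300
SG_post = 1 + (1.04 − 1)·38.7/31.2300

1.0496


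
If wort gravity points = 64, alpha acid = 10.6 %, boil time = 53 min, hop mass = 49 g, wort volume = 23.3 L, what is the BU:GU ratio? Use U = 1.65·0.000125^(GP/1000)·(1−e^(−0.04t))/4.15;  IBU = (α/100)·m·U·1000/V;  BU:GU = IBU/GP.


U = 1.65·0.000125^(64/1000)·(1−e^(−0.04·53))/4.15 = 0.1968
IBU = (10.6/100)·49·0.1968·1000/23.3 = 43.8784
BU:GU = 43.8784/64

0.6856


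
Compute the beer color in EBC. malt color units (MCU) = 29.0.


SRM = 1.4922·MCU^0.6859;  EBC = SRM·1.97
SRM = 1.4922·29.0^0.6859 = 15.0275
EBC = 15.0275·1.97

29.6041 EBC


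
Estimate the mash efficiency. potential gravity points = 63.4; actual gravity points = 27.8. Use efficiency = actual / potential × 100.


efficiency = 27.8 / 63.4 × 100

43.8486 %


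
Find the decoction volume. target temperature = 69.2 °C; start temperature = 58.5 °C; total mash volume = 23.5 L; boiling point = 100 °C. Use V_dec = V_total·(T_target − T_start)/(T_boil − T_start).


V_dec = 23.5·(69.2 − 58.5)/(100 − 58.5)

6.0590 L


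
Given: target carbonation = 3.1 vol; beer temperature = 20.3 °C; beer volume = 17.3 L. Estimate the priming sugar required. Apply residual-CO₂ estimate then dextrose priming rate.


residual = 14.695·(0.01821 + 0.09011·e^(−0.04·T));  sugar = (target − residual)·4.0·V
residual = 14.695·(0.01821 + 0.09011·e^(−0.04·20.3)) = 0.8555
sugar = (3.1 − 0.8555)·4.0·17.3

155.3204 g


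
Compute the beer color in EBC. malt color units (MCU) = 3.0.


SRM = 1.4922·MCU^0.6859;  EBC = SRM·1.97
SRM = 1.4922·3.0^0.6859 = 3.1702
EBC = 3.1702·1.97

6.2453 EBC


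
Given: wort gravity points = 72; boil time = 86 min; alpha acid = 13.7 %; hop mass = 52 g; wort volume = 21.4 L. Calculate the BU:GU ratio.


U = 1.65·0.000125^(GP/1000)·(1−e^(−0.04t))/4.15;  IBU = (α/100)·m·U·1000/V;  BU:GU = IBU/GP
U = 1.65·0.000125^(72/1000)·(1−e^(−0.04·86))/4.15 = 0.2015
IBU = (13.7/100)·52·0.2015·1000/21.4 = 67.0764
BU:GU = 67.0764/72

0.9316


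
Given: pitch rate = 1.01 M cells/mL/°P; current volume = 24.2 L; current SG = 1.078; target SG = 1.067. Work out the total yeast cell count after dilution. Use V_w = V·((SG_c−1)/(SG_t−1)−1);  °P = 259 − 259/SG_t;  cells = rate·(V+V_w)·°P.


V_w = 24.2·((1.078−1)/(1.067−1)−1) = 3.9731
V_final = 24.2 + 3.9731 = 28.1731
°P = 259 − 259/1.067 = 16.2634
cells = 1.01·28.1731·16.2634

462.7716 billion cells


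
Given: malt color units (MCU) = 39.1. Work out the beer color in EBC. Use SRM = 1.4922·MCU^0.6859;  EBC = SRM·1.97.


SRM = 1.4922·39.1^0.6859 = 18.4460
EBC = 18.4460·1.97

36.3385 EBC


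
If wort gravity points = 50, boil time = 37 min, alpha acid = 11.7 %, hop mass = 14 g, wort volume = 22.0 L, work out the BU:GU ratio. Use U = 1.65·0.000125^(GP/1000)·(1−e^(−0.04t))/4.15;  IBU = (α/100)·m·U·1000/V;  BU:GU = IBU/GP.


U = 1.65·0.000125^(50/1000)·(1−e^(−0.04·37))/4.15 = 0.1959
IBU = (11.7/100)·14·0.1959·1000/22.0 = 14.5879
BU:GU = 14.5879/50

0.2918


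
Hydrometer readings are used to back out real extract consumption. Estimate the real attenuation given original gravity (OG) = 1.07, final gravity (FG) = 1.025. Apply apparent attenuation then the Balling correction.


AA = (OG−FG)/(OG−1)·100;  RA = AA·0.8192
AA = (1.07 − 1.025)/(1.07 − 1)·100 = 64.2857
RA = 64.2857·0.8192

52.6629 %


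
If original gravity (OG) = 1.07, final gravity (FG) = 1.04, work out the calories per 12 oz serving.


ABW = (OG−FG)·131.25·0.79/FG;  °P = 259 − 259/SG (for OG→OE and FG→AE);  RE = 0.1808·OE + 0.8192·AE;  Cal = (6.9·ABW + 4·(RE−0.1))·FG·3.55
ABW = (1.07 − 1.04)·131.25·0.79/1.04 = 2.9910
OE = 259 − 259/1.07 = 16.9439 °P
AE = 259 − 259/1.04 = 9.9615 °P
RE = 0.1808·16.9439 + 0.8192·9.9615 = 11.2240 °P
Cal = (6.9·2.9910 + 4·(11.2240−0.1))·1.04·3.55

240.4733 kcal


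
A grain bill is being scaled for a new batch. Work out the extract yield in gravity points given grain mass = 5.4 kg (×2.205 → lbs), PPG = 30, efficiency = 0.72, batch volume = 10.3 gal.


points = lbs × PPG × eff / vol
lbs = 5.4 × 2.205 = 11.9070
points = 11.9070 × 30 × 0.72 / 10.3

24.9700 points


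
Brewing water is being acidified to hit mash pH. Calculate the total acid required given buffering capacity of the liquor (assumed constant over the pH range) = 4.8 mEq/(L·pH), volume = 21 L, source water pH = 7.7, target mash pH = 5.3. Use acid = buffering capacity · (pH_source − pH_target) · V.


acid = 4.8 · (7.7 − 5.3) · 21

241.9200 mEq


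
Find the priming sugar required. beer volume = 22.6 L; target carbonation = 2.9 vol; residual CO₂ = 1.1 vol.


sugar = (target − residual)·4.0·V
sugar = (2.9 − 1.1)·4.0·22.6

162.7200 g
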